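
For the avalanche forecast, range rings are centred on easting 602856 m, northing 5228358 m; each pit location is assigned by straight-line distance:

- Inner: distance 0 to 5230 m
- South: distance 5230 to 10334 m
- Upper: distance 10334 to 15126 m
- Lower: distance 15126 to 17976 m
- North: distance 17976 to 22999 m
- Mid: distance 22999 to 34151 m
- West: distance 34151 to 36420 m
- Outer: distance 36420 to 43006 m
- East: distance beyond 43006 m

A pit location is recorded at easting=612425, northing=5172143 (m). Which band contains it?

East

Distance = √((612425−602856)² + (5172143−5228358)²) = √(91565761.000 + 3160126225.000) = 57023.609 m.
43006 ≤ 57023.609 < ∞ → East.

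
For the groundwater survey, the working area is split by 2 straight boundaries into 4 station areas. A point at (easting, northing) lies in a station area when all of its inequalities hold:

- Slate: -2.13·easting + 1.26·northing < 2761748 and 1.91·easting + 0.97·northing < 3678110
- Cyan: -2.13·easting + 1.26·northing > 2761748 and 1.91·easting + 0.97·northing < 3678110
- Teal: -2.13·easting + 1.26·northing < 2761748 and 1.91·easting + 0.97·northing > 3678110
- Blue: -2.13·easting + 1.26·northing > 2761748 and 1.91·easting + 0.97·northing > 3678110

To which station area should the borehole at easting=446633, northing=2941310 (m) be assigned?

-2.13·446633 + 1.26·2941310 = 2754722.310, which is < 2761748
1.91·446633 + 0.97·2941310 = 3706139.730, which is > 3678110
This sign pattern matches Teal.

Teal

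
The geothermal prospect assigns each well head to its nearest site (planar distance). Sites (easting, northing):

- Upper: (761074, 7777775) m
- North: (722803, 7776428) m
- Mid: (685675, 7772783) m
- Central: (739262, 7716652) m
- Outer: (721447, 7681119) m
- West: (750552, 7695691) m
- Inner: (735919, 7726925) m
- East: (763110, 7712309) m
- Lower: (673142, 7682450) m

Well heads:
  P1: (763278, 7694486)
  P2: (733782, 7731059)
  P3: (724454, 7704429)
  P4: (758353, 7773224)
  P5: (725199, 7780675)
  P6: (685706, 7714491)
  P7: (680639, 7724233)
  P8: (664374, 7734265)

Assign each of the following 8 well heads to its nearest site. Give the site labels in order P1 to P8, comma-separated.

P1 → West (d²=163403101.00)
P2 → Inner (d²=21656725.00)
P3 → Central (d²=368678593.00)
P4 → Upper (d²=28115442.00)
P5 → North (d²=23777825.00)
P6 → Lower (d²=1184479777.00)
P7 → Lower (d²=1802024098.00)
P8 → Mid (d²=1937368925.00)

West, Inner, Central, Upper, North, Lower, Lower, Mid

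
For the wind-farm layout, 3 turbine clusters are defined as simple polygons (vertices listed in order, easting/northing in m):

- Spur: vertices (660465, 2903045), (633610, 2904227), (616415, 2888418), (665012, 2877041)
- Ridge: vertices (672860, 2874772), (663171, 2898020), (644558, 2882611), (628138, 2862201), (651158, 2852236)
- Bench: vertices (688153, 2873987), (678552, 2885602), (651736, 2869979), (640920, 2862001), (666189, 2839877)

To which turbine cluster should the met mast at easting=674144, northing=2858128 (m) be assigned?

Bench

Cast a ray rightward from (674144, 2858128). For each polygon, the edges (by vertex number in listed order) whose endpoints lie on opposite sides of northing = 2858128, where each meets that height, and whether that is right or left of the point:
Spur: no edge straddles that height → 0 crossings.
Ridge: 4–5 at easting≈637547.0 (left), 5–1 at easting≈656832.0 (left) → 0 crossings.
Bench: 4–5 at easting≈645343.6 (left), 5–1 at easting≈677941.1 (right) → 1 crossing.
Only Bench has an odd count, so the point is inside Bench.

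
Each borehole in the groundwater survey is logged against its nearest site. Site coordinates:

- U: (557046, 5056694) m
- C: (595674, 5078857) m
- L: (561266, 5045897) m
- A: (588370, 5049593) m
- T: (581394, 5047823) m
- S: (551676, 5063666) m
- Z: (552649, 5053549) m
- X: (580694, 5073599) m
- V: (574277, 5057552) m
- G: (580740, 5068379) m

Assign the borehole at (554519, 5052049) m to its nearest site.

Squared distances to each site:
U: 27961754.000; C: 2412402889.000; L: 83369113.000; A: 1151922137.000; T: 740124701.000; S: 143037338.000; Z: 5746900.000; X: 1149533125.000; V: 420661573.000; G: 954209741.000.
Minimum at Z.

Z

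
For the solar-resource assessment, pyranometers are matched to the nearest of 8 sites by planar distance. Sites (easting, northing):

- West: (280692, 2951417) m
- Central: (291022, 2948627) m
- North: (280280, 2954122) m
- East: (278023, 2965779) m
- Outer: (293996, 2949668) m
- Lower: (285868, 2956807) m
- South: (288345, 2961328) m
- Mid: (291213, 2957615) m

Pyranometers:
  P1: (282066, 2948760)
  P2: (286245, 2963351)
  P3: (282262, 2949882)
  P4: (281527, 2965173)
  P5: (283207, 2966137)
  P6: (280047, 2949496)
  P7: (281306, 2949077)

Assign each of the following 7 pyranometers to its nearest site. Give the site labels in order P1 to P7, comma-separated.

West, South, West, East, East, West, West

P1 → West (d²=8947525.00)
P2 → South (d²=8502529.00)
P3 → West (d²=4821125.00)
P4 → East (d²=12645252.00)
P5 → East (d²=27002020.00)
P6 → West (d²=4106266.00)
P7 → West (d²=5852596.00)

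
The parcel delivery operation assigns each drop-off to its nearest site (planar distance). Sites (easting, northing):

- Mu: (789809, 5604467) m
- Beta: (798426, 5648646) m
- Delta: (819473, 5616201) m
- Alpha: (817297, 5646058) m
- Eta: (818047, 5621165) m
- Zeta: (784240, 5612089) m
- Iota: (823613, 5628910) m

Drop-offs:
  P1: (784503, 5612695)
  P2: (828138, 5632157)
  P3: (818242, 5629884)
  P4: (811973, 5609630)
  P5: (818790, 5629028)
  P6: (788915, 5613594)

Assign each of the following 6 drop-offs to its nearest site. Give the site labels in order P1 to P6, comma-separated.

P1 → Zeta (d²=436405.00)
P2 → Iota (d²=31018634.00)
P3 → Iota (d²=29796317.00)
P4 → Delta (d²=99428041.00)
P5 → Iota (d²=23275253.00)
P6 → Zeta (d²=24120650.00)

Zeta, Iota, Iota, Delta, Iota, Zeta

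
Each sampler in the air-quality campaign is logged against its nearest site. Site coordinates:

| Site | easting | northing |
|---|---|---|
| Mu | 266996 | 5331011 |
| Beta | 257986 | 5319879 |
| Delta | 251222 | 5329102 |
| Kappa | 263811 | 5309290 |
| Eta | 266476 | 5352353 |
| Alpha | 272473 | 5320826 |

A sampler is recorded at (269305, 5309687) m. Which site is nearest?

Kappa

Squared distances to each site:
Mu: 460044457.000; Beta: 231996625.000; Delta: 703937114.000; Kappa: 30341645.000; Eta: 1828390797.000; Alpha: 134113545.000.
Minimum at Kappa.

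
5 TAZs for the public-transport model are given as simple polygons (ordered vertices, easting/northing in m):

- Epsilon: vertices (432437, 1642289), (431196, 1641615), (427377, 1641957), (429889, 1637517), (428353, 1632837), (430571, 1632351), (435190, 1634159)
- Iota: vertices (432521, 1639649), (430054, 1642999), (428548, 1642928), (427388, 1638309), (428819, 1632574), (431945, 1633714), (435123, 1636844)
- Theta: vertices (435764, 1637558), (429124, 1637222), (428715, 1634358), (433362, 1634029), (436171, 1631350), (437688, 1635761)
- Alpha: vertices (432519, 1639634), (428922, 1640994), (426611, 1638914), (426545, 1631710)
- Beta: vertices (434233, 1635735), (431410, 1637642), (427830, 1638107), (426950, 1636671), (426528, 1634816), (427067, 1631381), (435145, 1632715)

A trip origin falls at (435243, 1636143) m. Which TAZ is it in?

Cast a ray rightward from (435243, 1636143). For each polygon, the edges (by vertex number in listed order) whose endpoints lie on opposite sides of northing = 1636143, where each meets that height, and whether that is right or left of the point:
Epsilon: 4–5 at easting≈429438.0 (left), 7–1 at easting≈434518.2 (left) → 0 crossings.
Iota: 4–5 at easting≈427928.5 (left), 6–7 at easting≈434411.2 (left) → 0 crossings.
Theta: 2–3 at easting≈428969.9 (left), 6–1 at easting≈437279.0 (right) → 1 crossing.
Alpha: 3–4 at easting≈426585.6 (left), 4–1 at easting≈429887.1 (left) → 0 crossings.
Beta: 1–2 at easting≈433629.0 (left), 4–5 at easting≈426829.9 (left) → 0 crossings.
Only Theta has an odd count, so the point is inside Theta.

Theta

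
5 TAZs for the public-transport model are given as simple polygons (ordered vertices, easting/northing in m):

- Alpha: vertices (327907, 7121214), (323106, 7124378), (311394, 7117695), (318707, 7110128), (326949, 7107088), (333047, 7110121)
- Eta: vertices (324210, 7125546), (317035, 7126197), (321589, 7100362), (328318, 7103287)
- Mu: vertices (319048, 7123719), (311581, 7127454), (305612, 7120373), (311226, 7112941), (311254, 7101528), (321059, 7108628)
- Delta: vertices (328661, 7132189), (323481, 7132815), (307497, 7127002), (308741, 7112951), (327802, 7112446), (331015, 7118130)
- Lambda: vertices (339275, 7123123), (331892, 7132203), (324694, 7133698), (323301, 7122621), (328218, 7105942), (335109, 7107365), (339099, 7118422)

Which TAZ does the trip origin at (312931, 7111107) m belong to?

Mu

Cast a ray rightward from (312931, 7111107). For each polygon, the edges (by vertex number in listed order) whose endpoints lie on opposite sides of northing = 7111107, where each meets that height, and whether that is right or left of the point:
Alpha: 3–4 at easting≈317760.9 (right), 6–1 at easting≈332590.1 (right) → 2 crossings.
Eta: 2–3 at easting≈319695.0 (right), 4–1 at easting≈326874.8 (right) → 2 crossings.
Mu: 4–5 at easting≈311230.5 (left), 6–1 at easting≈320728.7 (right) → 1 crossing.
Delta: no edge straddles that height → 0 crossings.
Lambda: 4–5 at easting≈326695.3 (right), 6–7 at easting≈336459.3 (right) → 2 crossings.
Only Mu has an odd count, so the point is inside Mu.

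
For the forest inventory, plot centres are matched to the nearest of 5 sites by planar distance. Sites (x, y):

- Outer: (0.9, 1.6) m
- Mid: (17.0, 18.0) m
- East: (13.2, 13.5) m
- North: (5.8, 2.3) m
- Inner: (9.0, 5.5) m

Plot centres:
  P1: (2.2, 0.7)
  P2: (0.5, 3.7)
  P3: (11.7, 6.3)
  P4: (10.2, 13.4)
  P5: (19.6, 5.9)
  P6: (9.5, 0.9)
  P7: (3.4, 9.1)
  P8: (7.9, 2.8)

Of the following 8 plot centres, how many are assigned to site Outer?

P1 → Outer
P2 → Outer
P3 → Inner
P4 → East
P5 → East
P6 → North
P7 → Inner
P8 → North
2 of the 8 go to Outer.

2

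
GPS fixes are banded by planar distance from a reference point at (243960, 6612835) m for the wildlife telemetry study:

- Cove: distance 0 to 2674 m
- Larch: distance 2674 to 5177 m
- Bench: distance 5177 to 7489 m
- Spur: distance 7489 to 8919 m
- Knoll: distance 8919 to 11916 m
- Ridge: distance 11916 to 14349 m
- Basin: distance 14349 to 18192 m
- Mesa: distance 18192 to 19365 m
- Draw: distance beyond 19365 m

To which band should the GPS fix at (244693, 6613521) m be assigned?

Cove

Distance = √((244693−243960)² + (6613521−6612835)²) = √(537289.000 + 470596.000) = 1003.935 m.
0 ≤ 1003.935 < 2674 → Cove.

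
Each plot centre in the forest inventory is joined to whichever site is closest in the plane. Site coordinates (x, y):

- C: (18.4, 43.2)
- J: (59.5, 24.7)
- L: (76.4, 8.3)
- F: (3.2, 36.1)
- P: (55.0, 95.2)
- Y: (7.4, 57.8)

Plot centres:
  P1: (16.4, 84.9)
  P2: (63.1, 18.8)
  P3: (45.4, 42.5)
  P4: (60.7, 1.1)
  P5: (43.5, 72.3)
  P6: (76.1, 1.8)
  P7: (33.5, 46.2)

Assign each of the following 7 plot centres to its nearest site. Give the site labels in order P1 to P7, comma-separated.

P1 → Y (d²=815.41)
P2 → J (d²=47.77)
P3 → J (d²=515.65)
P4 → L (d²=298.33)
P5 → P (d²=656.66)
P6 → L (d²=42.34)
P7 → C (d²=237.01)

Y, J, J, L, P, L, C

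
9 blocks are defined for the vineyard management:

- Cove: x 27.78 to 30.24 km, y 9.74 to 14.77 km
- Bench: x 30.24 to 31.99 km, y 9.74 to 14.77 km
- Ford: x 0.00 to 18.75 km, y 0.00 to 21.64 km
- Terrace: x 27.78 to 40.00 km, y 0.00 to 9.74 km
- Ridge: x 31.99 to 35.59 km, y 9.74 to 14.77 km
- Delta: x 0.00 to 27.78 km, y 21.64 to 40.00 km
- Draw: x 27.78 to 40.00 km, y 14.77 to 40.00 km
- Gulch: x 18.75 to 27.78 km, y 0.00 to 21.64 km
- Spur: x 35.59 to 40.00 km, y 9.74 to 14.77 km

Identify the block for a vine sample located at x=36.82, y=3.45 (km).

Terrace

The point has x = 36.82 and y = 3.45.
Only Terrace satisfies 27.78 ≤ x ≤ 40.00 and 0.00 ≤ y ≤ 9.74.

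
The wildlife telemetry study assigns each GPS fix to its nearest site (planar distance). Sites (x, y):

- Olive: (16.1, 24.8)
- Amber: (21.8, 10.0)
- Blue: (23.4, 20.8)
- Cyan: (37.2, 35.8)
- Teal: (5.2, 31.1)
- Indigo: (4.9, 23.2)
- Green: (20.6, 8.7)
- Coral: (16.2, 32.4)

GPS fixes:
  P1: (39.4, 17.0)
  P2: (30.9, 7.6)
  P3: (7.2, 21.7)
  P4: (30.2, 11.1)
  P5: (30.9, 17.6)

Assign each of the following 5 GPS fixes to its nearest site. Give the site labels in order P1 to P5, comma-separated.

Blue, Amber, Indigo, Amber, Blue

P1 → Blue (d²=270.44)
P2 → Amber (d²=88.57)
P3 → Indigo (d²=7.54)
P4 → Amber (d²=71.77)
P5 → Blue (d²=66.49)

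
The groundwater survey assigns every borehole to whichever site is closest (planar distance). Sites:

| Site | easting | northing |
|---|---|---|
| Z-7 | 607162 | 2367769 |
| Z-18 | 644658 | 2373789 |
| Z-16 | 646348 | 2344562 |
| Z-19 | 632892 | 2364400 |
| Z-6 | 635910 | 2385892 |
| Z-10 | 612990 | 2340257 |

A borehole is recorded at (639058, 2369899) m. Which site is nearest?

Z-18

Squared distances to each site:
Z-7: 1021891716.000; Z-18: 46492100.000; Z-16: 695107669.000; Z-19: 68258557.000; Z-6: 265685953.000; Z-10: 1558188788.000.
Minimum at Z-18.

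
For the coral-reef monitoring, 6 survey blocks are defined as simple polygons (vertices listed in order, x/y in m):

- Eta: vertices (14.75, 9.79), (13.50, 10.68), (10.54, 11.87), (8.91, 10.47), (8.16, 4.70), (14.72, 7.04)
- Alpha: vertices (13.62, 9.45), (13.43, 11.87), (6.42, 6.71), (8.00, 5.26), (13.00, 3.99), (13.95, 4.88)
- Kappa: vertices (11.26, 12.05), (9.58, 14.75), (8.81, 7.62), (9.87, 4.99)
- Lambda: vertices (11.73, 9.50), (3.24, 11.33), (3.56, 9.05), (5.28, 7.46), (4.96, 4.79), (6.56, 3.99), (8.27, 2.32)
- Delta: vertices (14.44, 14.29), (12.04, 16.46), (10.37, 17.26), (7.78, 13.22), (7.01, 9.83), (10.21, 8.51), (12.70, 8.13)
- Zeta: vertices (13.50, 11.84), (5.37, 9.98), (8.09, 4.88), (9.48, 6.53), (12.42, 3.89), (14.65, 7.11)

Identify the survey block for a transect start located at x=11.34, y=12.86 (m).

Delta

Cast a ray rightward from (11.34, 12.86). For each polygon, the edges (by vertex number in listed order) whose endpoints lie on opposite sides of y = 12.86, where each meets that height, and whether that is right or left of the point:
Eta: no edge straddles that height → 0 crossings.
Alpha: no edge straddles that height → 0 crossings.
Kappa: 1–2 at x≈10.756 (left), 2–3 at x≈9.376 (left) → 0 crossings.
Lambda: no edge straddles that height → 0 crossings.
Delta: 4–5 at x≈7.698 (left), 7–1 at x≈14.036 (right) → 1 crossing.
Zeta: no edge straddles that height → 0 crossings.
Only Delta has an odd count, so the point is inside Delta.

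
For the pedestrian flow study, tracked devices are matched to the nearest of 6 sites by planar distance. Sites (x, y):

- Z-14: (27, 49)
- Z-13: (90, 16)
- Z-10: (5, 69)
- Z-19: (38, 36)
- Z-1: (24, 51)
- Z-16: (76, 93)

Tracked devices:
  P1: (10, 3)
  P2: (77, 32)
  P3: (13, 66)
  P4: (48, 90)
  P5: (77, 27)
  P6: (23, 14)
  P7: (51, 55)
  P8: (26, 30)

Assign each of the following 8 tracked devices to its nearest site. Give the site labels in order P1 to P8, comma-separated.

P1 → Z-19 (d²=1873.00)
P2 → Z-13 (d²=425.00)
P3 → Z-10 (d²=73.00)
P4 → Z-16 (d²=793.00)
P5 → Z-13 (d²=290.00)
P6 → Z-19 (d²=709.00)
P7 → Z-19 (d²=530.00)
P8 → Z-19 (d²=180.00)

Z-19, Z-13, Z-10, Z-16, Z-13, Z-19, Z-19, Z-19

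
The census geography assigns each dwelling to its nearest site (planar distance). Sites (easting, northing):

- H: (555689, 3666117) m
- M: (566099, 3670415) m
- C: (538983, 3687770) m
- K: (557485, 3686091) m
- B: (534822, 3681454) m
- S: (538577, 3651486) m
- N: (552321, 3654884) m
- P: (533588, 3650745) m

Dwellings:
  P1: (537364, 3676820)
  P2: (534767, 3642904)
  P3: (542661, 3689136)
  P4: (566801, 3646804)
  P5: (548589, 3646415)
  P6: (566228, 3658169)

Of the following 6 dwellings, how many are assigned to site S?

0

P1 → B
P2 → P
P3 → C
P4 → N
P5 → N
P6 → M
0 of the 6 go to S.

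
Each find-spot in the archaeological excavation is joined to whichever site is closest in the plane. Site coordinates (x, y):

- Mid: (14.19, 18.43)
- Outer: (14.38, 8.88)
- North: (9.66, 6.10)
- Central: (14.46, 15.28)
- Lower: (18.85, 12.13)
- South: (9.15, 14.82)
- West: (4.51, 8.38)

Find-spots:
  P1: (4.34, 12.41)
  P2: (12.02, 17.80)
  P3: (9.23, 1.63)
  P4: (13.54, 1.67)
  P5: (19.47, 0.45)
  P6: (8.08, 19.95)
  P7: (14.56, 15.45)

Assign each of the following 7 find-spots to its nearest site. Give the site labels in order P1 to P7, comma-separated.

P1 → West (d²=16.27)
P2 → Mid (d²=5.11)
P3 → North (d²=20.17)
P4 → North (d²=34.68)
P5 → Outer (d²=96.97)
P6 → South (d²=27.46)
P7 → Central (d²=0.04)

West, Mid, North, North, Outer, South, Central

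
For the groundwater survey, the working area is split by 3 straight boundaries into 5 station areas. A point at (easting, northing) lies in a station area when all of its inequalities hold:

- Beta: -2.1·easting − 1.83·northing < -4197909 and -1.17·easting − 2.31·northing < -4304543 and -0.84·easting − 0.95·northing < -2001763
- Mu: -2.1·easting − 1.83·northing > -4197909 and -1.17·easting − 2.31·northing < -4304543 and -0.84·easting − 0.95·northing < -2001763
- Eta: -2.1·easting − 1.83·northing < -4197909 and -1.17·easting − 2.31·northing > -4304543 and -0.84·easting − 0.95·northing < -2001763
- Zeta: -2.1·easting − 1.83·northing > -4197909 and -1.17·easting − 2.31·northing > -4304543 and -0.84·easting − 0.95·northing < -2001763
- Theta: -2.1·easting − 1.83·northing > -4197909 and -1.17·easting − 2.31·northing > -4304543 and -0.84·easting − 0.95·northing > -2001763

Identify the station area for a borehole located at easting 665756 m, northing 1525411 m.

Zeta

-2.1·665756 − 1.83·1525411 = -4189589.730, which is > -4197909
-1.17·665756 − 2.31·1525411 = -4302633.930, which is > -4304543
-0.84·665756 − 0.95·1525411 = -2008375.490, which is < -2001763
This sign pattern matches Zeta.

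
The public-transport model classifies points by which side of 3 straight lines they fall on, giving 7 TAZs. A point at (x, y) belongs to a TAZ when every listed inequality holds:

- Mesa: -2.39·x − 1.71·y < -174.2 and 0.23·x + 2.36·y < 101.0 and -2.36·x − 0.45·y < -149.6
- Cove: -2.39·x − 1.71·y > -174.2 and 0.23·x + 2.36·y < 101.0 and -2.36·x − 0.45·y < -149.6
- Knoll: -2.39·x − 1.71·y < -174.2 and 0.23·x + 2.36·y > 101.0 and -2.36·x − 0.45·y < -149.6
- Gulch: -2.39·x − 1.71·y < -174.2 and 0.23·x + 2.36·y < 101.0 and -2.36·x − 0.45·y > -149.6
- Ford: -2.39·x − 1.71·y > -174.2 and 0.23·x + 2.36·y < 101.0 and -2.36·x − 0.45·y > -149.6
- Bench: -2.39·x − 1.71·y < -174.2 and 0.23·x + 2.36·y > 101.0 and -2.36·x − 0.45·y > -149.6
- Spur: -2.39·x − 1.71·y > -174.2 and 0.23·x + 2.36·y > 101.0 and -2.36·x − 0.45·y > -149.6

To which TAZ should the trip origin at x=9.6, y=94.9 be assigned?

Bench

-2.39·9.6 − 1.71·94.9 = -185.223, which is < -174.2
0.23·9.6 + 2.36·94.9 = 226.172, which is > 101.0
-2.36·9.6 − 0.45·94.9 = -65.361, which is > -149.6
This sign pattern matches Bench.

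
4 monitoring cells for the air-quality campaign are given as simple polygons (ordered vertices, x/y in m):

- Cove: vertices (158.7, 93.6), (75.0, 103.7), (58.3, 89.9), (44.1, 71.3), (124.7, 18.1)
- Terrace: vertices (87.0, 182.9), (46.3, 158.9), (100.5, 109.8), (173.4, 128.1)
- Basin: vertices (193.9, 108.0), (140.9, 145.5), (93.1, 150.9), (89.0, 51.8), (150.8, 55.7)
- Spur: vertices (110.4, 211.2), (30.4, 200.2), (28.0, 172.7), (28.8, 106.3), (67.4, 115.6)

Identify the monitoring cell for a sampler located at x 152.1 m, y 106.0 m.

Cast a ray rightward from (152.1, 106.0). For each polygon, the edges (by vertex number in listed order) whose endpoints lie on opposite sides of y = 106.0, where each meets that height, and whether that is right or left of the point:
Cove: no edge straddles that height → 0 crossings.
Terrace: no edge straddles that height → 0 crossings.
Basin: 3–4 at x≈91.24 (left), 5–1 at x≈192.25 (right) → 1 crossing.
Spur: no edge straddles that height → 0 crossings.
Only Basin has an odd count, so the point is inside Basin.

Basin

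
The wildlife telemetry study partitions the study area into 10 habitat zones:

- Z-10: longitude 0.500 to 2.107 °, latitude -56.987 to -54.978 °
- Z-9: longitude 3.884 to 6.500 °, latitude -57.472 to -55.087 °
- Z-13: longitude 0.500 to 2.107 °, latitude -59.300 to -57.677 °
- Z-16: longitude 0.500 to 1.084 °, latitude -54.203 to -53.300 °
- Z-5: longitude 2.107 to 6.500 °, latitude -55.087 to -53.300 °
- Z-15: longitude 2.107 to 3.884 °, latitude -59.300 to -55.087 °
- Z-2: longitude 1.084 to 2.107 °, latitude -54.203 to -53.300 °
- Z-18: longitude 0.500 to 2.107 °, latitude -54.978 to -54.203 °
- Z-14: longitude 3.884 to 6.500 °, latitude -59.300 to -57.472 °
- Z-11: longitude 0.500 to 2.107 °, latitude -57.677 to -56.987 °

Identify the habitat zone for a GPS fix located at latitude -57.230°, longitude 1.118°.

Z-11

The point has longitude = 1.118 and latitude = -57.230.
Only Z-11 satisfies 0.500 ≤ longitude ≤ 2.107 and -57.677 ≤ latitude ≤ -56.987.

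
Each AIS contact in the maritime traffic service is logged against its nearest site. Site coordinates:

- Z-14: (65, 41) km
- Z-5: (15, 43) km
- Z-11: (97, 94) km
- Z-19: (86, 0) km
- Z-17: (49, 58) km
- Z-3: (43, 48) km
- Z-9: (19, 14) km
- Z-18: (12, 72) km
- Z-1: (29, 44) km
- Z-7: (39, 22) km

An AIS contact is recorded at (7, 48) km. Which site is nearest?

Squared distances to each site:
Z-14: 3413.000; Z-5: 89.000; Z-11: 10216.000; Z-19: 8545.000; Z-17: 1864.000; Z-3: 1296.000; Z-9: 1300.000; Z-18: 601.000; Z-1: 500.000; Z-7: 1700.000.
Minimum at Z-5.

Z-5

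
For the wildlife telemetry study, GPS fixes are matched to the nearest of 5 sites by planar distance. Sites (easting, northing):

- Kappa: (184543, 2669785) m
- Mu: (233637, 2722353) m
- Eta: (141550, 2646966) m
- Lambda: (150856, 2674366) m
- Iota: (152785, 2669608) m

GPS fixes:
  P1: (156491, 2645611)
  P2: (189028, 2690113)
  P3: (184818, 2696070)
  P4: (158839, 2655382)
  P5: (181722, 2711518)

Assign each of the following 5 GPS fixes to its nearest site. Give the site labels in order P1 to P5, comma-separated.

P1 → Eta (d²=225069506.00)
P2 → Kappa (d²=433342809.00)
P3 → Kappa (d²=690976850.00)
P4 → Iota (d²=239029992.00)
P5 → Kappa (d²=1749601330.00)

Eta, Kappa, Kappa, Iota, Kappa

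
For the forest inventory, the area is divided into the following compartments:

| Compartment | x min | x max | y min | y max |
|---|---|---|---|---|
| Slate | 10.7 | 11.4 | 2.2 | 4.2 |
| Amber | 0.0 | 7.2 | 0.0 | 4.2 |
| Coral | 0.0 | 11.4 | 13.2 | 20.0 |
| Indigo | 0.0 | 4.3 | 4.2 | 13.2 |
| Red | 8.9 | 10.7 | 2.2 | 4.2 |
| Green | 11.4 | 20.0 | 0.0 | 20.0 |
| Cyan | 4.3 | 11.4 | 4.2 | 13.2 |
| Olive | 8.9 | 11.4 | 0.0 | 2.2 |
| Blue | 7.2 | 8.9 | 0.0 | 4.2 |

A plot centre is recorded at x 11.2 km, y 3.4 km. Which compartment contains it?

Slate

The point has x = 11.2 and y = 3.4.
Only Slate satisfies 10.7 ≤ x ≤ 11.4 and 2.2 ≤ y ≤ 4.2.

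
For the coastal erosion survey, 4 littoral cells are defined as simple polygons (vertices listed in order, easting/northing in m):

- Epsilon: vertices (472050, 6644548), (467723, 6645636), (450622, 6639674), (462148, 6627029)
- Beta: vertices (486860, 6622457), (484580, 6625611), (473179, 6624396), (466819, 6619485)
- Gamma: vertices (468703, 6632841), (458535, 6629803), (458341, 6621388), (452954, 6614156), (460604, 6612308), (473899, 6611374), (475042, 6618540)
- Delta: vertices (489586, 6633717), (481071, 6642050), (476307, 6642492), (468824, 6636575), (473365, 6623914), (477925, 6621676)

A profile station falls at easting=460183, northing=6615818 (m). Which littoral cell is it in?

Gamma

Cast a ray rightward from (460183, 6615818). For each polygon, the edges (by vertex number in listed order) whose endpoints lie on opposite sides of northing = 6615818, where each meets that height, and whether that is right or left of the point:
Epsilon: no edge straddles that height → 0 crossings.
Beta: no edge straddles that height → 0 crossings.
Gamma: 3–4 at easting≈454192.0 (left), 6–7 at easting≈474607.8 (right) → 1 crossing.
Delta: no edge straddles that height → 0 crossings.
Only Gamma has an odd count, so the point is inside Gamma.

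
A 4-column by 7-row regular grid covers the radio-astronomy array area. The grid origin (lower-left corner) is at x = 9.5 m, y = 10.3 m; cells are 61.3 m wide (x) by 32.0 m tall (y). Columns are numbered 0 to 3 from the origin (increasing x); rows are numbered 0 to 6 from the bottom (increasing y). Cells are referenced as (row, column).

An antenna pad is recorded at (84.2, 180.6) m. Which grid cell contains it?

Column index: ⌊(84.2 − 9.5) / 61.3⌋ = ⌊1.219⌋ = 1
Row offset from origin: ⌊(180.6 − 10.3) / 32.0⌋ = ⌊5.322⌋ = 5 → row 5

(5, 1)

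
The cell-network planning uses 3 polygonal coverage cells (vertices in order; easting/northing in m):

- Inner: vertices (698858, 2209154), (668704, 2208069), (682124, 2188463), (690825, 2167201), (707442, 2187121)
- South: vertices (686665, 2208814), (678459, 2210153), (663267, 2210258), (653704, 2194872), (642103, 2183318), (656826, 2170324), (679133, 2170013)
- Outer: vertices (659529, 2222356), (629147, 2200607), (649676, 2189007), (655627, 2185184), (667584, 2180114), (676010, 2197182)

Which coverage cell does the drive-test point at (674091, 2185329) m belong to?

South

Cast a ray rightward from (674091, 2185329). For each polygon, the edges (by vertex number in listed order) whose endpoints lie on opposite sides of northing = 2185329, where each meets that height, and whether that is right or left of the point:
Inner: 3–4 at easting≈683406.5 (right), 4–5 at easting≈705947.1 (right) → 2 crossings.
South: 4–5 at easting≈644122.2 (left), 7–1 at easting≈682106.1 (right) → 1 crossing.
Outer: 3–4 at easting≈655401.3 (left), 5–6 at easting≈670158.5 (left) → 0 crossings.
Only South has an odd count, so the point is inside South.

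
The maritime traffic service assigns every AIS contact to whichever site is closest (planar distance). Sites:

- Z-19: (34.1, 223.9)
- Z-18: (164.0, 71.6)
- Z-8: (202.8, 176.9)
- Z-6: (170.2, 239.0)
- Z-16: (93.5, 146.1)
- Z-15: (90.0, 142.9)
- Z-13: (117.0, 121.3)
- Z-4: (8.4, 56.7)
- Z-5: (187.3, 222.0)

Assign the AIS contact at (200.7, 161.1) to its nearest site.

Z-8

Squared distances to each site:
Z-19: 31699.400; Z-18: 9357.140; Z-8: 254.050; Z-6: 6998.660; Z-16: 11716.840; Z-15: 12585.730; Z-13: 8589.730; Z-4: 47878.650; Z-5: 3888.370.
Minimum at Z-8.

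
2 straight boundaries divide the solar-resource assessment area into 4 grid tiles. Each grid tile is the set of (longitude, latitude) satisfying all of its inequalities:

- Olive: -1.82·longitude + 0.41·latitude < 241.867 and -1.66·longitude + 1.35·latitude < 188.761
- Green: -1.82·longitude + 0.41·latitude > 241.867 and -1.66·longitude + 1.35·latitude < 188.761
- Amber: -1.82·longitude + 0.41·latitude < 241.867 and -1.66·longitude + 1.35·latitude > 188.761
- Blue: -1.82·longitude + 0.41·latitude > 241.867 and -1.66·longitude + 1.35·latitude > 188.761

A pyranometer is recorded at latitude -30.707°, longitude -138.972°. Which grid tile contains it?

-1.82·-138.972 + 0.41·-30.707 = 240.339, which is < 241.867
-1.66·-138.972 + 1.35·-30.707 = 189.239, which is > 188.761
This sign pattern matches Amber.

Amber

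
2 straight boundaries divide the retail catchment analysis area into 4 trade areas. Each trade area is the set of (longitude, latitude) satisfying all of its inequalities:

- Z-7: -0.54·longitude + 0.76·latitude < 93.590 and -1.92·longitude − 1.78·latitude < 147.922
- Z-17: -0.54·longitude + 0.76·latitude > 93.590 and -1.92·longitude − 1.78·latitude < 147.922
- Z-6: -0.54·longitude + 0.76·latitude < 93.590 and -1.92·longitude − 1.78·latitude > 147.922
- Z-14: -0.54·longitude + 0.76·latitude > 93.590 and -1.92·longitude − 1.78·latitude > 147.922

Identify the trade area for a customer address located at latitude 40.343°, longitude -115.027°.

-0.54·-115.027 + 0.76·40.343 = 92.775, which is < 93.590
-1.92·-115.027 − 1.78·40.343 = 149.041, which is > 147.922
This sign pattern matches Z-6.

Z-6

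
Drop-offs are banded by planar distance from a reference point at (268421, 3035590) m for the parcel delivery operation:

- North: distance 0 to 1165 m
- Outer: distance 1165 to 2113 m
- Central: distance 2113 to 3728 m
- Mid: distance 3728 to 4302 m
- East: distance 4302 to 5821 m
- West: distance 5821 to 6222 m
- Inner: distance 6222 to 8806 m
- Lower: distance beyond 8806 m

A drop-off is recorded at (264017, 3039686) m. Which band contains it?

Distance = √((264017−268421)² + (3039686−3035590)²) = √(19395216.000 + 16777216.000) = 6014.352 m.
5821 ≤ 6014.352 < 6222 → West.

West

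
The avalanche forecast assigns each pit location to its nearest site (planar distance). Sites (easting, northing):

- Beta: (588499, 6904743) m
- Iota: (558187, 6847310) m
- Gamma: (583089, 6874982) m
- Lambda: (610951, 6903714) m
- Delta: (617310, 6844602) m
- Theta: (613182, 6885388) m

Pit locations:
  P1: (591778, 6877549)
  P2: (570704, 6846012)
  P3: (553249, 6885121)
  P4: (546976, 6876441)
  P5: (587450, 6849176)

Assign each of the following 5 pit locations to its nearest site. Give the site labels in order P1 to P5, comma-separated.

P1 → Gamma (d²=82088210.00)
P2 → Iota (d²=158360093.00)
P3 → Gamma (d²=993224921.00)
P4 → Iota (d²=974301682.00)
P5 → Gamma (d²=684967957.00)

Gamma, Iota, Gamma, Iota, Gamma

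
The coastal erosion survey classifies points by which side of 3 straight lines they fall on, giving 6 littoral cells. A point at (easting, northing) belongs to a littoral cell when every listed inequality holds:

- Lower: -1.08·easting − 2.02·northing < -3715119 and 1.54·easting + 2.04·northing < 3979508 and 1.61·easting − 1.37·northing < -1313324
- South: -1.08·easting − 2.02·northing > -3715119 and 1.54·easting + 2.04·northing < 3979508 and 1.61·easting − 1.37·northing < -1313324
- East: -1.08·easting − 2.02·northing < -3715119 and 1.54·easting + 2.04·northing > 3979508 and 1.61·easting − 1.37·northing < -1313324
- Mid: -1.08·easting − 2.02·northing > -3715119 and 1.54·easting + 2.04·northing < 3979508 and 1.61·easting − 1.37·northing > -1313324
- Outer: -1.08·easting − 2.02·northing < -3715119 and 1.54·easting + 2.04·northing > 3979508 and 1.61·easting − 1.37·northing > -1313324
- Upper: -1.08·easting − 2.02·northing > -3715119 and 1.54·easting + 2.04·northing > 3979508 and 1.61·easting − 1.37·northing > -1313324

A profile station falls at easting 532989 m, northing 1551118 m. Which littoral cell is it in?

-1.08·532989 − 2.02·1551118 = -3708886.480, which is > -3715119
1.54·532989 + 2.04·1551118 = 3985083.780, which is > 3979508
1.61·532989 − 1.37·1551118 = -1266919.370, which is > -1313324
This sign pattern matches Upper.

Upper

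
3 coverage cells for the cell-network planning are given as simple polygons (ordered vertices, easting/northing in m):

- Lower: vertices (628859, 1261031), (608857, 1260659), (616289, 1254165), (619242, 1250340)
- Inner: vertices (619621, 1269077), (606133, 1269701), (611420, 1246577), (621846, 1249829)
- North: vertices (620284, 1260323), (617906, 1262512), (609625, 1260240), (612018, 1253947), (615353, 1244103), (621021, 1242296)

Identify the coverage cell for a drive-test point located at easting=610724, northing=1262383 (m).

Inner

Cast a ray rightward from (610724, 1262383). For each polygon, the edges (by vertex number in listed order) whose endpoints lie on opposite sides of northing = 1262383, where each meets that height, and whether that is right or left of the point:
Lower: no edge straddles that height → 0 crossings.
Inner: 2–3 at easting≈607806.2 (left), 4–1 at easting≈620394.8 (right) → 1 crossing.
North: 1–2 at easting≈618046.1 (right), 2–3 at easting≈617435.8 (right) → 2 crossings.
Only Inner has an odd count, so the point is inside Inner.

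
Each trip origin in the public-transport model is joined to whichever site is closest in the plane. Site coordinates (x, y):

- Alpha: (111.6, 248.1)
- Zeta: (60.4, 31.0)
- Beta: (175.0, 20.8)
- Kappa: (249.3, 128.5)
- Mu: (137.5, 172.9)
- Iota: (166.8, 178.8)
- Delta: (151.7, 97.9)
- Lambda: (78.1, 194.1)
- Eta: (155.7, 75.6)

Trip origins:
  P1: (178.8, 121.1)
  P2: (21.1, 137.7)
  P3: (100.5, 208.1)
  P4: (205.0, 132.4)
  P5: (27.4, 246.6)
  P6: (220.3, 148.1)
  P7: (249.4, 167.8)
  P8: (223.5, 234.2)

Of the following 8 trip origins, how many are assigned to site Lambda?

3

P1 → Delta
P2 → Lambda
P3 → Lambda
P4 → Kappa
P5 → Lambda
P6 → Kappa
P7 → Kappa
P8 → Iota
3 of the 8 go to Lambda.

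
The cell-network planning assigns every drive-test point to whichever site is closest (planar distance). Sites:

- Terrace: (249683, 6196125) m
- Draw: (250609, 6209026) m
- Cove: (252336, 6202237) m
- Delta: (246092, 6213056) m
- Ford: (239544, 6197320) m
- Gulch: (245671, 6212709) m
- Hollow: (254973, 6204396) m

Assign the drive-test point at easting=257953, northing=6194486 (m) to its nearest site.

Squared distances to each site:
Terrace: 71079221.000; Draw: 265345936.000; Cove: 91628690.000; Delta: 485528221.000; Ford: 346922837.000; Gulch: 482925253.000; Hollow: 107088500.000.
Minimum at Terrace.

Terrace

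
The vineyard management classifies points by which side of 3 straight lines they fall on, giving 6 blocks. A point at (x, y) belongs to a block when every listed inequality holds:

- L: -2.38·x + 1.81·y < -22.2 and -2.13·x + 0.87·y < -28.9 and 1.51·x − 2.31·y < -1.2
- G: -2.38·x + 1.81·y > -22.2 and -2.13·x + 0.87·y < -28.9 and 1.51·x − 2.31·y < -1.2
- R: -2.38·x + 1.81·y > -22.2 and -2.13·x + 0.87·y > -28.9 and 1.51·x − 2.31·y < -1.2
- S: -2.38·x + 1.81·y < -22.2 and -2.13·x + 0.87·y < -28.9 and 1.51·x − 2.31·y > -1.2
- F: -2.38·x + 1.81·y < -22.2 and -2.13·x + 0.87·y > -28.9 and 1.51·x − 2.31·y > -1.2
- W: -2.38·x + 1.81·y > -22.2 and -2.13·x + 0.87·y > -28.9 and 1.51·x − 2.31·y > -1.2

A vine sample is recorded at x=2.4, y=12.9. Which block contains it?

R

-2.38·2.4 + 1.81·12.9 = 17.637, which is > -22.2
-2.13·2.4 + 0.87·12.9 = 6.111, which is > -28.9
1.51·2.4 − 2.31·12.9 = -26.175, which is < -1.2
This sign pattern matches R.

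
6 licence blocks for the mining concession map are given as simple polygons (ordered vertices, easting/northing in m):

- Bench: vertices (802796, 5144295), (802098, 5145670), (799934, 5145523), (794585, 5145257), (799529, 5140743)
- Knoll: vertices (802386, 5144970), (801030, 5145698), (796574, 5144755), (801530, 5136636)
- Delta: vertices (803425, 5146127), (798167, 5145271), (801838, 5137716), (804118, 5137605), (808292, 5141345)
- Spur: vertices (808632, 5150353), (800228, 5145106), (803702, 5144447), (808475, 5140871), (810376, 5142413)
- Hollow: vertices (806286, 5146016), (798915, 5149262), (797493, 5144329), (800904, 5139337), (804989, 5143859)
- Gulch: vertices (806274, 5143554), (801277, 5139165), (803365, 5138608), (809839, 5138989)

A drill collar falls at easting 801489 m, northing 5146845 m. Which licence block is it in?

Hollow

Cast a ray rightward from (801489, 5146845). For each polygon, the edges (by vertex number in listed order) whose endpoints lie on opposite sides of northing = 5146845, where each meets that height, and whether that is right or left of the point:
Bench: no edge straddles that height → 0 crossings.
Knoll: no edge straddles that height → 0 crossings.
Delta: no edge straddles that height → 0 crossings.
Spur: 1–2 at easting≈803013.3 (right), 5–1 at easting≈809402.5 (right) → 2 crossings.
Hollow: 1–2 at easting≈804403.5 (right), 2–3 at easting≈798218.3 (left) → 1 crossing.
Gulch: no edge straddles that height → 0 crossings.
Only Hollow has an odd count, so the point is inside Hollow.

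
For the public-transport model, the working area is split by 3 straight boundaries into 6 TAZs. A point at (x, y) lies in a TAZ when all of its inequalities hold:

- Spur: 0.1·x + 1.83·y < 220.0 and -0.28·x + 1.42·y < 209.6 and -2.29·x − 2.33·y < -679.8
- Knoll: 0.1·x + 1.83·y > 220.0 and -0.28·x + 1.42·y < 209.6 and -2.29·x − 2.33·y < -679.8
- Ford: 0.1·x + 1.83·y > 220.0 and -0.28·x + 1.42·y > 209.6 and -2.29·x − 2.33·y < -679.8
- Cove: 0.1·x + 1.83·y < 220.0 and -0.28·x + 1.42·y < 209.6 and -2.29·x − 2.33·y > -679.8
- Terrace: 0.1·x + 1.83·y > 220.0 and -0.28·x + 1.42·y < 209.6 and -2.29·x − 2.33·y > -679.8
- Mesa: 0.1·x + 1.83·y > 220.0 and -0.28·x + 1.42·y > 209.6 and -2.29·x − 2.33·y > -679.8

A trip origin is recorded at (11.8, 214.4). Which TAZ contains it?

Mesa

0.1·11.8 + 1.83·214.4 = 393.532, which is > 220.0
-0.28·11.8 + 1.42·214.4 = 301.144, which is > 209.6
-2.29·11.8 − 2.33·214.4 = -526.574, which is > -679.8
This sign pattern matches Mesa.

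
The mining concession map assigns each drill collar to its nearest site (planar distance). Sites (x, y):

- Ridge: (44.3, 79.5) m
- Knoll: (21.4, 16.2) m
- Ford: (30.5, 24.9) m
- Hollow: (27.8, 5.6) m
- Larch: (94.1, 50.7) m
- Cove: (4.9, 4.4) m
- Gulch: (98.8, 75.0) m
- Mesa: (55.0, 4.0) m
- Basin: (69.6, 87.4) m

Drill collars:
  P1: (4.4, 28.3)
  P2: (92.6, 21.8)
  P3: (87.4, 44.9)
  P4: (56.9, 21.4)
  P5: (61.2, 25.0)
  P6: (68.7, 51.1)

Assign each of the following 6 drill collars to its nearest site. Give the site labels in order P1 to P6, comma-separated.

P1 → Knoll (d²=435.41)
P2 → Larch (d²=837.46)
P3 → Larch (d²=78.53)
P4 → Mesa (d²=306.37)
P5 → Mesa (d²=479.44)
P6 → Larch (d²=645.32)

Knoll, Larch, Larch, Mesa, Mesa, Larch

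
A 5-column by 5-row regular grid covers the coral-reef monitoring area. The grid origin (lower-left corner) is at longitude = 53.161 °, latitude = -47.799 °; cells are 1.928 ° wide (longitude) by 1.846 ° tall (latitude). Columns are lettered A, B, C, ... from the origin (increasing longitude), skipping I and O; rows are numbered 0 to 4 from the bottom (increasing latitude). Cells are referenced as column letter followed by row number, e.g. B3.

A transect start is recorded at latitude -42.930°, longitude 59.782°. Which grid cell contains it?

Column index: ⌊(59.782 − 53.161) / 1.928⌋ = ⌊3.434⌋ = 3 → column D
Row offset from origin: ⌊(-42.930 − -47.799) / 1.846⌋ = ⌊2.638⌋ = 2 → row 2

D2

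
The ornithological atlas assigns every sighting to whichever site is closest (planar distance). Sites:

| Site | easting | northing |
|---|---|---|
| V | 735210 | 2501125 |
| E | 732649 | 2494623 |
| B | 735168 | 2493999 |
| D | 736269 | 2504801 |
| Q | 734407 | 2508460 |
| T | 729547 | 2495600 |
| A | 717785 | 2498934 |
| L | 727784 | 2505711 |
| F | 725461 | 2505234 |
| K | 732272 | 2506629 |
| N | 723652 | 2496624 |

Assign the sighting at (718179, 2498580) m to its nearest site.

Squared distances to each site:
V: 296531986.000; E: 225038749.000; B: 309611682.000; D: 365948941.000; Q: 360962384.000; T: 138111824.000; A: 280552.000; L: 143107186.000; F: 97303240.000; K: 263399050.000; N: 33779665.000.
Minimum at A.

A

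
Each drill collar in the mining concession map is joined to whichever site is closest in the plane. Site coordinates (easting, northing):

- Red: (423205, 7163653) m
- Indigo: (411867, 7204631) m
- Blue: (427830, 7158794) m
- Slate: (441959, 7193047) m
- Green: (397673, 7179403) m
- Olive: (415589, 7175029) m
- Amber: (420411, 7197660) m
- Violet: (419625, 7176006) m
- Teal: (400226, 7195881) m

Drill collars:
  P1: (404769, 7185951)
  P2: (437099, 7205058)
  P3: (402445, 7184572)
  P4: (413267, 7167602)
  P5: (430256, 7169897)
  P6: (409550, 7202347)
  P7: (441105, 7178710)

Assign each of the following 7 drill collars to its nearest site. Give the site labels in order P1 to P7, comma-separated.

P1 → Green (d²=93229520.00)
P2 → Slate (d²=167883721.00)
P3 → Green (d²=49490545.00)
P4 → Olive (d²=60552013.00)
P5 → Red (d²=88704137.00)
P6 → Indigo (d²=10585145.00)
P7 → Slate (d²=206278885.00)

Green, Slate, Green, Olive, Red, Indigo, Slate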